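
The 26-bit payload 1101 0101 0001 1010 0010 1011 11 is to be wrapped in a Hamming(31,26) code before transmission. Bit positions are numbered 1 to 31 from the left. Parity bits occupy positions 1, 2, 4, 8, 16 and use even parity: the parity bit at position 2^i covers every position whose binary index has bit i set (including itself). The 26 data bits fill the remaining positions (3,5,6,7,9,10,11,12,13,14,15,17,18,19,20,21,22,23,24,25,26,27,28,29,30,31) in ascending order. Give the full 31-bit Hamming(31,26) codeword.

Place data bits at non-power-of-two positions: b3=1, b5=1, b6=0, b7=1, b9=0, b10=1, b11=0, b12=1, b13=0, b14=0, b15=0, b17=1, b18=1, b19=0, b20=1, b21=0, b22=0, b23=0, b24=1, b25=0, b26=1, b27=0, b28=1, b29=1, b30=1, b31=1.
p1 = XOR of data positions {3,5,7,9,11,13,15,17,19,21,23,25,27,29,31} = 1⊕1⊕1⊕0⊕0⊕0⊕0⊕1⊕0⊕0⊕0⊕0⊕0⊕1⊕1 = 0
p2 = XOR of data positions {3,6,7,10,11,14,15,18,19,22,23,26,27,30,31} = 1⊕0⊕1⊕1⊕0⊕0⊕0⊕1⊕0⊕0⊕0⊕1⊕0⊕1⊕1 = 1
p4 = XOR of data positions {5,6,7,12,13,14,15,20,21,22,23,28,29,30,31} = 1⊕0⊕1⊕1⊕0⊕0⊕0⊕1⊕0⊕0⊕0⊕1⊕1⊕1⊕1 = 0
p8 = XOR of data positions {9,10,11,12,13,14,15,24,25,26,27,28,29,30,31} = 0⊕1⊕0⊕1⊕0⊕0⊕0⊕1⊕0⊕1⊕0⊕1⊕1⊕1⊕1 = 0
p16 = XOR of data positions {17,18,19,20,21,22,23,24,25,26,27,28,29,30,31} = 1⊕1⊕0⊕1⊕0⊕0⊕0⊕1⊕0⊕1⊕0⊕1⊕1⊕1⊕1 = 1
Codeword b1..b31 = 0110101001010001110100010101111

0110101001010001110100010101111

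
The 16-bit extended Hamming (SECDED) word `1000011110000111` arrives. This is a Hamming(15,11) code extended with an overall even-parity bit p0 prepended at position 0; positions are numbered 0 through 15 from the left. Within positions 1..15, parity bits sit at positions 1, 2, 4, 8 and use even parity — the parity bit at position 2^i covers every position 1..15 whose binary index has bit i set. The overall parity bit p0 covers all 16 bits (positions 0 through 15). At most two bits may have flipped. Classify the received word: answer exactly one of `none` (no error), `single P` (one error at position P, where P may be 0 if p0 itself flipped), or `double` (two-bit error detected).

s1: b1⊕b3⊕b5⊕b7⊕b9⊕b11⊕b13⊕b15 = 0⊕0⊕1⊕1⊕0⊕0⊕1⊕1 = 0
s2: b2⊕b3⊕b6⊕b7⊕b10⊕b11⊕b14⊕b15 = 0⊕0⊕1⊕1⊕0⊕0⊕1⊕1 = 0
s4: b4⊕b5⊕b6⊕b7⊕b12⊕b13⊕b14⊕b15 = 0⊕1⊕1⊕1⊕0⊕1⊕1⊕1 = 0
s8: b8⊕b9⊕b10⊕b11⊕b12⊕b13⊕b14⊕b15 = 1⊕0⊕0⊕0⊕0⊕1⊕1⊕1 = 0
Syndrome (s8...s1) = 0000 → position 0 (no error).
Overall parity (XOR of all 16 bits, including p0): 1⊕0⊕0⊕0⊕0⊕1⊕1⊕1⊕1⊕0⊕0⊕0⊕0⊕1⊕1⊕1 = 0
Overall=0, syndrome position=0 → no error.

none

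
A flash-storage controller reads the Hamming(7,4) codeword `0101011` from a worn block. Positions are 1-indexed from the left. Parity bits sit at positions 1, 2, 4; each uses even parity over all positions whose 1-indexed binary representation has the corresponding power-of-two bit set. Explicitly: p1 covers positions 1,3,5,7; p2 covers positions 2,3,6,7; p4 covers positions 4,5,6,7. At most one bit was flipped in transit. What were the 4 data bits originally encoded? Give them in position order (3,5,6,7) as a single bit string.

s1: b1⊕b3⊕b5⊕b7 = 0⊕0⊕0⊕1 = 1
s2: b2⊕b3⊕b6⊕b7 = 1⊕0⊕1⊕1 = 1
s4: b4⊕b5⊕b6⊕b7 = 1⊕0⊕1⊕1 = 1
Syndrome (s4...s1) = 111 → position 7.
Flip bit 7: corrected codeword = 0101010
Data bits at positions 3,5,6,7: 0010

0010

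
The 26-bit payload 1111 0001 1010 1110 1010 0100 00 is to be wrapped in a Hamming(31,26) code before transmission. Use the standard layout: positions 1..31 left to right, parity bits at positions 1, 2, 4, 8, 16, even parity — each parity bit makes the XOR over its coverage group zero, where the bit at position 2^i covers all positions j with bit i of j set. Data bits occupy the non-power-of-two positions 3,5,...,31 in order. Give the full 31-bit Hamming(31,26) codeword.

1010111100011010011101010010000

Place data bits at non-power-of-two positions: b3=1, b5=1, b6=1, b7=1, b9=0, b10=0, b11=0, b12=1, b13=1, b14=0, b15=1, b17=0, b18=1, b19=1, b20=1, b21=0, b22=1, b23=0, b24=1, b25=0, b26=0, b27=1, b28=0, b29=0, b30=0, b31=0.
p1 = XOR of data positions {3,5,7,9,11,13,15,17,19,21,23,25,27,29,31} = 1⊕1⊕1⊕0⊕0⊕1⊕1⊕0⊕1⊕0⊕0⊕0⊕1⊕0⊕0 = 1
p2 = XOR of data positions {3,6,7,10,11,14,15,18,19,22,23,26,27,30,31} = 1⊕1⊕1⊕0⊕0⊕0⊕1⊕1⊕1⊕1⊕0⊕0⊕1⊕0⊕0 = 0
p4 = XOR of data positions {5,6,7,12,13,14,15,20,21,22,23,28,29,30,31} = 1⊕1⊕1⊕1⊕1⊕0⊕1⊕1⊕0⊕1⊕0⊕0⊕0⊕0⊕0 = 0
p8 = XOR of data positions {9,10,11,12,13,14,15,24,25,26,27,28,29,30,31} = 0⊕0⊕0⊕1⊕1⊕0⊕1⊕1⊕0⊕0⊕1⊕0⊕0⊕0⊕0 = 1
p16 = XOR of data positions {17,18,19,20,21,22,23,24,25,26,27,28,29,30,31} = 0⊕1⊕1⊕1⊕0⊕1⊕0⊕1⊕0⊕0⊕1⊕0⊕0⊕0⊕0 = 0
Codeword b1..b31 = 1010111100011010011101010010000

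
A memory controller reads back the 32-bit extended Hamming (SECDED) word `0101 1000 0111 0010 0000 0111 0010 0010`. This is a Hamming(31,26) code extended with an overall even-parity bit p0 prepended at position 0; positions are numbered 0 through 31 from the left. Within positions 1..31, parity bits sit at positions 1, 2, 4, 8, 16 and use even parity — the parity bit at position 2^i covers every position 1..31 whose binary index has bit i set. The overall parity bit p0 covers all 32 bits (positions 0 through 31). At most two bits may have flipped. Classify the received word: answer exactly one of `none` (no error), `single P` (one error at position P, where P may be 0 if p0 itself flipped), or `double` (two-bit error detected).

s1: b1⊕b3⊕b5⊕b7⊕b9⊕b11⊕b13⊕b15⊕b17⊕b19⊕b21⊕b23⊕b25⊕b27⊕b29⊕b31 = 1⊕1⊕0⊕0⊕1⊕1⊕0⊕0⊕0⊕0⊕1⊕1⊕0⊕0⊕0⊕0 = 0
s2: b2⊕b3⊕b6⊕b7⊕b10⊕b11⊕b14⊕b15⊕b18⊕b19⊕b22⊕b23⊕b26⊕b27⊕b30⊕b31 = 0⊕1⊕0⊕0⊕1⊕1⊕1⊕0⊕0⊕0⊕1⊕1⊕1⊕0⊕1⊕0 = 0
s4: b4⊕b5⊕b6⊕b7⊕b12⊕b13⊕b14⊕b15⊕b20⊕b21⊕b22⊕b23⊕b28⊕b29⊕b30⊕b31 = 1⊕0⊕0⊕0⊕0⊕0⊕1⊕0⊕0⊕1⊕1⊕1⊕0⊕0⊕1⊕0 = 0
s8: b8⊕b9⊕b10⊕b11⊕b12⊕b13⊕b14⊕b15⊕b24⊕b25⊕b26⊕b27⊕b28⊕b29⊕b30⊕b31 = 0⊕1⊕1⊕1⊕0⊕0⊕1⊕0⊕0⊕0⊕1⊕0⊕0⊕0⊕1⊕0 = 0
s16: b16⊕b17⊕b18⊕b19⊕b20⊕b21⊕b22⊕b23⊕b24⊕b25⊕b26⊕b27⊕b28⊕b29⊕b30⊕b31 = 0⊕0⊕0⊕0⊕0⊕1⊕1⊕1⊕0⊕0⊕1⊕0⊕0⊕0⊕1⊕0 = 1
Syndrome (s16...s1) = 10000 → position 16.
Overall parity (XOR of all 32 bits, including p0): 0⊕1⊕0⊕1⊕1⊕0⊕0⊕0⊕0⊕1⊕1⊕1⊕0⊕0⊕1⊕0⊕0⊕0⊕0⊕0⊕0⊕1⊕1⊕1⊕0⊕0⊕1⊕0⊕0⊕0⊕1⊕0 = 0
Overall=0, syndrome position=16 → double-bit error detected (uncorrectable).

double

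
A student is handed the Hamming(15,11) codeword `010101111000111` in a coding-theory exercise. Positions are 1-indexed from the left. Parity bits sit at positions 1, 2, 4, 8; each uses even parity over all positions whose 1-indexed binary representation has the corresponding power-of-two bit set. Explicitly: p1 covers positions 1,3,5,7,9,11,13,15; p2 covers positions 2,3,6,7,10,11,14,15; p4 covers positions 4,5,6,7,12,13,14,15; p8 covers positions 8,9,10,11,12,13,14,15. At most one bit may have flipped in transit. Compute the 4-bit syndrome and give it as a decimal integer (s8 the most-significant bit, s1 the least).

10

s1: b1⊕b3⊕b5⊕b7⊕b9⊕b11⊕b13⊕b15 = 0⊕0⊕0⊕1⊕1⊕0⊕1⊕1 = 0
s2: b2⊕b3⊕b6⊕b7⊕b10⊕b11⊕b14⊕b15 = 1⊕0⊕1⊕1⊕0⊕0⊕1⊕1 = 1
s4: b4⊕b5⊕b6⊕b7⊕b12⊕b13⊕b14⊕b15 = 1⊕0⊕1⊕1⊕0⊕1⊕1⊕1 = 0
s8: b8⊕b9⊕b10⊕b11⊕b12⊕b13⊕b14⊕b15 = 1⊕1⊕0⊕0⊕0⊕1⊕1⊕1 = 1
Syndrome (s8...s1) = 1010 → position 10.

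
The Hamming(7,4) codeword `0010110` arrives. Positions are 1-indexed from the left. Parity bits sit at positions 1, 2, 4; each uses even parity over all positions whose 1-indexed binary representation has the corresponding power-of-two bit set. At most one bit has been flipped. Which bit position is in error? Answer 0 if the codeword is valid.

0

s1: b1⊕b3⊕b5⊕b7 = 0⊕1⊕1⊕0 = 0
s2: b2⊕b3⊕b6⊕b7 = 0⊕1⊕1⊕0 = 0
s4: b4⊕b5⊕b6⊕b7 = 0⊕1⊕1⊕0 = 0
Syndrome (s4...s1) = 000 → position 0 (no error).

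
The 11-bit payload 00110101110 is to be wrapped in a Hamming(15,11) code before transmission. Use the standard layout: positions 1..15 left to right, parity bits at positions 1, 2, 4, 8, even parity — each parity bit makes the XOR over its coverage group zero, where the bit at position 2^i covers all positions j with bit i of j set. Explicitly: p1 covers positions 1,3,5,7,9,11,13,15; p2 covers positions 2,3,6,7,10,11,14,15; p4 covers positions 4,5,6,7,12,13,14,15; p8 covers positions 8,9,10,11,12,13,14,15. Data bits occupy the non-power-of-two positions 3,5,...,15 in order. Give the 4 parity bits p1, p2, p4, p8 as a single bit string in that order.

Place data bits at non-power-of-two positions: b3=0, b5=0, b6=1, b7=1, b9=0, b10=1, b11=0, b12=1, b13=1, b14=1, b15=0.
p1 = XOR of data positions {3,5,7,9,11,13,15} = 0⊕0⊕1⊕0⊕0⊕1⊕0 = 0
p2 = XOR of data positions {3,6,7,10,11,14,15} = 0⊕1⊕1⊕1⊕0⊕1⊕0 = 0
p4 = XOR of data positions {5,6,7,12,13,14,15} = 0⊕1⊕1⊕1⊕1⊕1⊕0 = 1
p8 = XOR of data positions {9,10,11,12,13,14,15} = 0⊕1⊕0⊕1⊕1⊕1⊕0 = 0
Parity bits p1,p2,p4,p8 = 0010

0010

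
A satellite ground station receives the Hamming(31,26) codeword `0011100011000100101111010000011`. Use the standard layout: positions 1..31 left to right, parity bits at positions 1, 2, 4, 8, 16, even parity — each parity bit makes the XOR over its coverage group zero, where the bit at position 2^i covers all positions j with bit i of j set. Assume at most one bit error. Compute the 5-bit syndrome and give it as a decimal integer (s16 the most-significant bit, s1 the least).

s1: b1⊕b3⊕b5⊕b7⊕b9⊕b11⊕b13⊕b15⊕b17⊕b19⊕b21⊕b23⊕b25⊕b27⊕b29⊕b31 = 0⊕1⊕1⊕0⊕1⊕0⊕0⊕0⊕1⊕1⊕1⊕0⊕0⊕0⊕0⊕1 = 1
s2: b2⊕b3⊕b6⊕b7⊕b10⊕b11⊕b14⊕b15⊕b18⊕b19⊕b22⊕b23⊕b26⊕b27⊕b30⊕b31 = 0⊕1⊕0⊕0⊕1⊕0⊕1⊕0⊕0⊕1⊕1⊕0⊕0⊕0⊕1⊕1 = 1
s4: b4⊕b5⊕b6⊕b7⊕b12⊕b13⊕b14⊕b15⊕b20⊕b21⊕b22⊕b23⊕b28⊕b29⊕b30⊕b31 = 1⊕1⊕0⊕0⊕0⊕0⊕1⊕0⊕1⊕1⊕1⊕0⊕0⊕0⊕1⊕1 = 0
s8: b8⊕b9⊕b10⊕b11⊕b12⊕b13⊕b14⊕b15⊕b24⊕b25⊕b26⊕b27⊕b28⊕b29⊕b30⊕b31 = 0⊕1⊕1⊕0⊕0⊕0⊕1⊕0⊕1⊕0⊕0⊕0⊕0⊕0⊕1⊕1 = 0
s16: b16⊕b17⊕b18⊕b19⊕b20⊕b21⊕b22⊕b23⊕b24⊕b25⊕b26⊕b27⊕b28⊕b29⊕b30⊕b31 = 0⊕1⊕0⊕1⊕1⊕1⊕1⊕0⊕1⊕0⊕0⊕0⊕0⊕0⊕1⊕1 = 0
Syndrome (s16...s1) = 00011 → position 3.

3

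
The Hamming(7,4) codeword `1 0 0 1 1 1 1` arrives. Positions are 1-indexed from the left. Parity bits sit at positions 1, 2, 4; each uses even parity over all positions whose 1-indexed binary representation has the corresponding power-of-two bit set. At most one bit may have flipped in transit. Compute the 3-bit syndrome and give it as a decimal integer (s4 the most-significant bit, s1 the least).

1

s1: b1⊕b3⊕b5⊕b7 = 1⊕0⊕1⊕1 = 1
s2: b2⊕b3⊕b6⊕b7 = 0⊕0⊕1⊕1 = 0
s4: b4⊕b5⊕b6⊕b7 = 1⊕1⊕1⊕1 = 0
Syndrome (s4...s1) = 001 → position 1.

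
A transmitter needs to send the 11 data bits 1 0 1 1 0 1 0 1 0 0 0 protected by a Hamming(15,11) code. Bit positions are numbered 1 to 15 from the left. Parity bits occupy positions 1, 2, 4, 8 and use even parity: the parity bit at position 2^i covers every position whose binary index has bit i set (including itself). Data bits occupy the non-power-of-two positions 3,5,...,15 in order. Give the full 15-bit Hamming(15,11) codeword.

Place data bits at non-power-of-two positions: b3=1, b5=0, b6=1, b7=1, b9=0, b10=1, b11=0, b12=1, b13=0, b14=0, b15=0.
p1 = XOR of data positions {3,5,7,9,11,13,15} = 1⊕0⊕1⊕0⊕0⊕0⊕0 = 0
p2 = XOR of data positions {3,6,7,10,11,14,15} = 1⊕1⊕1⊕1⊕0⊕0⊕0 = 0
p4 = XOR of data positions {5,6,7,12,13,14,15} = 0⊕1⊕1⊕1⊕0⊕0⊕0 = 1
p8 = XOR of data positions {9,10,11,12,13,14,15} = 0⊕1⊕0⊕1⊕0⊕0⊕0 = 0
Codeword b1..b15 = 001101100101000

001101100101000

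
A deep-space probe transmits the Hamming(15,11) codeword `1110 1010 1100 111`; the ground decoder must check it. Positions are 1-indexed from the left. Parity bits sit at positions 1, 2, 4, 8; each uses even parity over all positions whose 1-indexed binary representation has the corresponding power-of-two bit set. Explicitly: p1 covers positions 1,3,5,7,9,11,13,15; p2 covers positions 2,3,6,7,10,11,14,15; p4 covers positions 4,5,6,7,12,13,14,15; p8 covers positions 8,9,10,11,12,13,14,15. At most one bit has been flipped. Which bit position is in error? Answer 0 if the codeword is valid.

13

s1: b1⊕b3⊕b5⊕b7⊕b9⊕b11⊕b13⊕b15 = 1⊕1⊕1⊕1⊕1⊕0⊕1⊕1 = 1
s2: b2⊕b3⊕b6⊕b7⊕b10⊕b11⊕b14⊕b15 = 1⊕1⊕0⊕1⊕1⊕0⊕1⊕1 = 0
s4: b4⊕b5⊕b6⊕b7⊕b12⊕b13⊕b14⊕b15 = 0⊕1⊕0⊕1⊕0⊕1⊕1⊕1 = 1
s8: b8⊕b9⊕b10⊕b11⊕b12⊕b13⊕b14⊕b15 = 0⊕1⊕1⊕0⊕0⊕1⊕1⊕1 = 1
Syndrome (s8...s1) = 1101 → position 13.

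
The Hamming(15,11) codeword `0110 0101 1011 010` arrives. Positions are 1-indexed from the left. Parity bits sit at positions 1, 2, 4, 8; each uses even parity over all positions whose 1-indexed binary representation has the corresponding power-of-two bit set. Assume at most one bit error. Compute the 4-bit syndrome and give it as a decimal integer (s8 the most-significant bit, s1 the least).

s1: b1⊕b3⊕b5⊕b7⊕b9⊕b11⊕b13⊕b15 = 0⊕1⊕0⊕0⊕1⊕1⊕0⊕0 = 1
s2: b2⊕b3⊕b6⊕b7⊕b10⊕b11⊕b14⊕b15 = 1⊕1⊕1⊕0⊕0⊕1⊕1⊕0 = 1
s4: b4⊕b5⊕b6⊕b7⊕b12⊕b13⊕b14⊕b15 = 0⊕0⊕1⊕0⊕1⊕0⊕1⊕0 = 1
s8: b8⊕b9⊕b10⊕b11⊕b12⊕b13⊕b14⊕b15 = 1⊕1⊕0⊕1⊕1⊕0⊕1⊕0 = 1
Syndrome (s8...s1) = 1111 → position 15.

15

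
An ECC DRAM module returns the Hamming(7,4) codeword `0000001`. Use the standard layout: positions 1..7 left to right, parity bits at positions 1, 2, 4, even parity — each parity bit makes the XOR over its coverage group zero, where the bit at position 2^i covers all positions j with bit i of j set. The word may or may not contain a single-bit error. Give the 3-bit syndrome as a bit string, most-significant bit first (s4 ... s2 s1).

s1: b1⊕b3⊕b5⊕b7 = 0⊕0⊕0⊕1 = 1
s2: b2⊕b3⊕b6⊕b7 = 0⊕0⊕0⊕1 = 1
s4: b4⊕b5⊕b6⊕b7 = 0⊕0⊕0⊕1 = 1
Syndrome (s4...s1) = 111 → position 7.

111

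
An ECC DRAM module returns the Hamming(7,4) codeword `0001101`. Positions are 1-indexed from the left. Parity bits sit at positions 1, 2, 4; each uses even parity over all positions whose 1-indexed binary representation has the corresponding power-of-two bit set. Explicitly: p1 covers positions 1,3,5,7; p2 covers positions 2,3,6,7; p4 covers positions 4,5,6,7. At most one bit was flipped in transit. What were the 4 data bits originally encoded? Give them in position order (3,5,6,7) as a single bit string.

s1: b1⊕b3⊕b5⊕b7 = 0⊕0⊕1⊕1 = 0
s2: b2⊕b3⊕b6⊕b7 = 0⊕0⊕0⊕1 = 1
s4: b4⊕b5⊕b6⊕b7 = 1⊕1⊕0⊕1 = 1
Syndrome (s4...s1) = 110 → position 6.
Flip bit 6: corrected codeword = 0001111
Data bits at positions 3,5,6,7: 0111

0111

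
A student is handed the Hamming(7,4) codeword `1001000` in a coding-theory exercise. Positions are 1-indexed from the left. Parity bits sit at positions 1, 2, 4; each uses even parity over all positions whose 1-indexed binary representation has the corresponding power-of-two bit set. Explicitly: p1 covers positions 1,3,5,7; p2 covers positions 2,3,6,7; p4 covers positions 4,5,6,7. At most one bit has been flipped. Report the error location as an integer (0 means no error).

5

s1: b1⊕b3⊕b5⊕b7 = 1⊕0⊕0⊕0 = 1
s2: b2⊕b3⊕b6⊕b7 = 0⊕0⊕0⊕0 = 0
s4: b4⊕b5⊕b6⊕b7 = 1⊕0⊕0⊕0 = 1
Syndrome (s4...s1) = 101 → position 5.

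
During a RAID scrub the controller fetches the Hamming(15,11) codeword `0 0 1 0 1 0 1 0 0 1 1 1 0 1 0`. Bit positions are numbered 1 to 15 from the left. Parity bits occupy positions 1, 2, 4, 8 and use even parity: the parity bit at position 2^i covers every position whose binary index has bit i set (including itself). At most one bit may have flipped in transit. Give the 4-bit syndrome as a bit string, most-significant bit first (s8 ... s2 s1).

s1: b1⊕b3⊕b5⊕b7⊕b9⊕b11⊕b13⊕b15 = 0⊕1⊕1⊕1⊕0⊕1⊕0⊕0 = 0
s2: b2⊕b3⊕b6⊕b7⊕b10⊕b11⊕b14⊕b15 = 0⊕1⊕0⊕1⊕1⊕1⊕1⊕0 = 1
s4: b4⊕b5⊕b6⊕b7⊕b12⊕b13⊕b14⊕b15 = 0⊕1⊕0⊕1⊕1⊕0⊕1⊕0 = 0
s8: b8⊕b9⊕b10⊕b11⊕b12⊕b13⊕b14⊕b15 = 0⊕0⊕1⊕1⊕1⊕0⊕1⊕0 = 0
Syndrome (s8...s1) = 0010 → position 2.

0010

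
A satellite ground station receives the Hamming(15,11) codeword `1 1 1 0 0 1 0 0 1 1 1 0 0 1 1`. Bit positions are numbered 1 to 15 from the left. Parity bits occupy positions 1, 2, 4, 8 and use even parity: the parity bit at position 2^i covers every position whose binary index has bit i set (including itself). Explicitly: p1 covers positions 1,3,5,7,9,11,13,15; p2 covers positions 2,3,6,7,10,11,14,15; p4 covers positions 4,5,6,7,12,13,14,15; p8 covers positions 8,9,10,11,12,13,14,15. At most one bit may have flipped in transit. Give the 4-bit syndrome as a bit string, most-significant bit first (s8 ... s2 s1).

1111

s1: b1⊕b3⊕b5⊕b7⊕b9⊕b11⊕b13⊕b15 = 1⊕1⊕0⊕0⊕1⊕1⊕0⊕1 = 1
s2: b2⊕b3⊕b6⊕b7⊕b10⊕b11⊕b14⊕b15 = 1⊕1⊕1⊕0⊕1⊕1⊕1⊕1 = 1
s4: b4⊕b5⊕b6⊕b7⊕b12⊕b13⊕b14⊕b15 = 0⊕0⊕1⊕0⊕0⊕0⊕1⊕1 = 1
s8: b8⊕b9⊕b10⊕b11⊕b12⊕b13⊕b14⊕b15 = 0⊕1⊕1⊕1⊕0⊕0⊕1⊕1 = 1
Syndrome (s8...s1) = 1111 → position 15.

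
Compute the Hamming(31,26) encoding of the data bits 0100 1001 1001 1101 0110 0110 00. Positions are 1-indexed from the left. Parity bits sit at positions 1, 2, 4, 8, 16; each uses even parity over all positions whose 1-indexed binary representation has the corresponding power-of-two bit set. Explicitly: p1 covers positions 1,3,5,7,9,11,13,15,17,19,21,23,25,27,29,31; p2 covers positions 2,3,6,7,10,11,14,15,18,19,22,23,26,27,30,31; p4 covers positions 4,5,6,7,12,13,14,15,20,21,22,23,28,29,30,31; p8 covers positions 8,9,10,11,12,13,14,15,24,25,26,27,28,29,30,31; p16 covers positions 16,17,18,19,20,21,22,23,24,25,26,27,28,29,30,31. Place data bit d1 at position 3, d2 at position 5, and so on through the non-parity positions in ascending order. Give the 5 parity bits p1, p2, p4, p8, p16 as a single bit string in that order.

Place data bits at non-power-of-two positions: b3=0, b5=1, b6=0, b7=0, b9=1, b10=0, b11=0, b12=1, b13=1, b14=0, b15=0, b17=1, b18=1, b19=1, b20=0, b21=1, b22=0, b23=1, b24=1, b25=0, b26=0, b27=1, b28=1, b29=0, b30=0, b31=0.
p1 = XOR of data positions {3,5,7,9,11,13,15,17,19,21,23,25,27,29,31} = 0⊕1⊕0⊕1⊕0⊕1⊕0⊕1⊕1⊕1⊕1⊕0⊕1⊕0⊕0 = 0
p2 = XOR of data positions {3,6,7,10,11,14,15,18,19,22,23,26,27,30,31} = 0⊕0⊕0⊕0⊕0⊕0⊕0⊕1⊕1⊕0⊕1⊕0⊕1⊕0⊕0 = 0
p4 = XOR of data positions {5,6,7,12,13,14,15,20,21,22,23,28,29,30,31} = 1⊕0⊕0⊕1⊕1⊕0⊕0⊕0⊕1⊕0⊕1⊕1⊕0⊕0⊕0 = 0
p8 = XOR of data positions {9,10,11,12,13,14,15,24,25,26,27,28,29,30,31} = 1⊕0⊕0⊕1⊕1⊕0⊕0⊕1⊕0⊕0⊕1⊕1⊕0⊕0⊕0 = 0
p16 = XOR of data positions {17,18,19,20,21,22,23,24,25,26,27,28,29,30,31} = 1⊕1⊕1⊕0⊕1⊕0⊕1⊕1⊕0⊕0⊕1⊕1⊕0⊕0⊕0 = 0
Parity bits p1,p2,p4,p8,p16 = 00000

00000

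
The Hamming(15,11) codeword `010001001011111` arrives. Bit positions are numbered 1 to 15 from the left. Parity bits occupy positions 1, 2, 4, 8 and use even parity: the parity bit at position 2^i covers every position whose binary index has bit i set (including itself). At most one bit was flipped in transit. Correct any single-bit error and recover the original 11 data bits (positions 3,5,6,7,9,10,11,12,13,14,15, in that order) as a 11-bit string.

s1: b1⊕b3⊕b5⊕b7⊕b9⊕b11⊕b13⊕b15 = 0⊕0⊕0⊕0⊕1⊕1⊕1⊕1 = 0
s2: b2⊕b3⊕b6⊕b7⊕b10⊕b11⊕b14⊕b15 = 1⊕0⊕1⊕0⊕0⊕1⊕1⊕1 = 1
s4: b4⊕b5⊕b6⊕b7⊕b12⊕b13⊕b14⊕b15 = 0⊕0⊕1⊕0⊕1⊕1⊕1⊕1 = 1
s8: b8⊕b9⊕b10⊕b11⊕b12⊕b13⊕b14⊕b15 = 0⊕1⊕0⊕1⊕1⊕1⊕1⊕1 = 0
Syndrome (s8...s1) = 0110 → position 6.
Flip bit 6: corrected codeword = 010000001011111
Data bits at positions 3,5,6,7,9,10,11,12,13,14,15: 00001011111

00001011111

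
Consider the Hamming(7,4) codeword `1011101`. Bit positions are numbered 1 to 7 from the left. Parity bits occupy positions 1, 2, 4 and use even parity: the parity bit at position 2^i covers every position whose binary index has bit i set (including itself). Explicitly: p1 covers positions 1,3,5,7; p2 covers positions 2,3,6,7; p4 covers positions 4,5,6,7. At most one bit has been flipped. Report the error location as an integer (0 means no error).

s1: b1⊕b3⊕b5⊕b7 = 1⊕1⊕1⊕1 = 0
s2: b2⊕b3⊕b6⊕b7 = 0⊕1⊕0⊕1 = 0
s4: b4⊕b5⊕b6⊕b7 = 1⊕1⊕0⊕1 = 1
Syndrome (s4...s1) = 100 → position 4.

4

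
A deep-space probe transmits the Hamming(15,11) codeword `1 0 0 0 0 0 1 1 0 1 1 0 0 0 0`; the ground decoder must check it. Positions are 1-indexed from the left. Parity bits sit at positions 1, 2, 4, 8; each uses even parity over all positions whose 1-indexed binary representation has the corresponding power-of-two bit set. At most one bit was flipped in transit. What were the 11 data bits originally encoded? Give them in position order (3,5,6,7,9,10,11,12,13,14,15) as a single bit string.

s1: b1⊕b3⊕b5⊕b7⊕b9⊕b11⊕b13⊕b15 = 1⊕0⊕0⊕1⊕0⊕1⊕0⊕0 = 1
s2: b2⊕b3⊕b6⊕b7⊕b10⊕b11⊕b14⊕b15 = 0⊕0⊕0⊕1⊕1⊕1⊕0⊕0 = 1
s4: b4⊕b5⊕b6⊕b7⊕b12⊕b13⊕b14⊕b15 = 0⊕0⊕0⊕1⊕0⊕0⊕0⊕0 = 1
s8: b8⊕b9⊕b10⊕b11⊕b12⊕b13⊕b14⊕b15 = 1⊕0⊕1⊕1⊕0⊕0⊕0⊕0 = 1
Syndrome (s8...s1) = 1111 → position 15.
Flip bit 15: corrected codeword = 100000110110001
Data bits at positions 3,5,6,7,9,10,11,12,13,14,15: 00010110001

00010110001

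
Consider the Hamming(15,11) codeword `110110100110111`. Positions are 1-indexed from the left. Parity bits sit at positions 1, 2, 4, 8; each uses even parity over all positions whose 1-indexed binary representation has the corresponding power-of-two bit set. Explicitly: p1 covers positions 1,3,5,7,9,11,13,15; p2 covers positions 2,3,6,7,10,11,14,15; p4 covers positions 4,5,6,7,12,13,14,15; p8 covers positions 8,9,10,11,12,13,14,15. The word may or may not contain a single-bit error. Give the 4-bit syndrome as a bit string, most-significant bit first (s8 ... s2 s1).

s1: b1⊕b3⊕b5⊕b7⊕b9⊕b11⊕b13⊕b15 = 1⊕0⊕1⊕1⊕0⊕1⊕1⊕1 = 0
s2: b2⊕b3⊕b6⊕b7⊕b10⊕b11⊕b14⊕b15 = 1⊕0⊕0⊕1⊕1⊕1⊕1⊕1 = 0
s4: b4⊕b5⊕b6⊕b7⊕b12⊕b13⊕b14⊕b15 = 1⊕1⊕0⊕1⊕0⊕1⊕1⊕1 = 0
s8: b8⊕b9⊕b10⊕b11⊕b12⊕b13⊕b14⊕b15 = 0⊕0⊕1⊕1⊕0⊕1⊕1⊕1 = 1
Syndrome (s8...s1) = 1000 → position 8.

1000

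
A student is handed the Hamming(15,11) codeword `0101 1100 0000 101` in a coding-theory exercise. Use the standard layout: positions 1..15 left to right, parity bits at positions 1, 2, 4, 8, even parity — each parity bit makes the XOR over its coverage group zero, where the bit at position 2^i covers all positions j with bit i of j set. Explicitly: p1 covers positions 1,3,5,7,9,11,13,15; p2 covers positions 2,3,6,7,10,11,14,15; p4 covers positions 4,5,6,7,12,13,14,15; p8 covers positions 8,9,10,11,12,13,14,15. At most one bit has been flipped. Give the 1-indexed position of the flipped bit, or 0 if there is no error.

7

s1: b1⊕b3⊕b5⊕b7⊕b9⊕b11⊕b13⊕b15 = 0⊕0⊕1⊕0⊕0⊕0⊕1⊕1 = 1
s2: b2⊕b3⊕b6⊕b7⊕b10⊕b11⊕b14⊕b15 = 1⊕0⊕1⊕0⊕0⊕0⊕0⊕1 = 1
s4: b4⊕b5⊕b6⊕b7⊕b12⊕b13⊕b14⊕b15 = 1⊕1⊕1⊕0⊕0⊕1⊕0⊕1 = 1
s8: b8⊕b9⊕b10⊕b11⊕b12⊕b13⊕b14⊕b15 = 0⊕0⊕0⊕0⊕0⊕1⊕0⊕1 = 0
Syndrome (s8...s1) = 0111 → position 7.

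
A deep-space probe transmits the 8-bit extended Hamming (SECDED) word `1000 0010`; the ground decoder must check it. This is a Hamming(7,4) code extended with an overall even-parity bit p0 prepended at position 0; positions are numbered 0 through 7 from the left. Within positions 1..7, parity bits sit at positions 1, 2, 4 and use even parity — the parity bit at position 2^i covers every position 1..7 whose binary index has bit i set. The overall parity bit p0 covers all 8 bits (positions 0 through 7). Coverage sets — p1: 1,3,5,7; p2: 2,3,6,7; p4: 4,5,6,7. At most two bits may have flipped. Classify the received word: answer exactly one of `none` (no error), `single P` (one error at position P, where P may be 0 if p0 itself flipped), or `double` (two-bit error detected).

s1: b1⊕b3⊕b5⊕b7 = 0⊕0⊕0⊕0 = 0
s2: b2⊕b3⊕b6⊕b7 = 0⊕0⊕1⊕0 = 1
s4: b4⊕b5⊕b6⊕b7 = 0⊕0⊕1⊕0 = 1
Syndrome (s4...s1) = 110 → position 6.
Overall parity (XOR of all 8 bits, including p0): 1⊕0⊕0⊕0⊕0⊕0⊕1⊕0 = 0
Overall=0, syndrome position=6 → double-bit error detected (uncorrectable).

double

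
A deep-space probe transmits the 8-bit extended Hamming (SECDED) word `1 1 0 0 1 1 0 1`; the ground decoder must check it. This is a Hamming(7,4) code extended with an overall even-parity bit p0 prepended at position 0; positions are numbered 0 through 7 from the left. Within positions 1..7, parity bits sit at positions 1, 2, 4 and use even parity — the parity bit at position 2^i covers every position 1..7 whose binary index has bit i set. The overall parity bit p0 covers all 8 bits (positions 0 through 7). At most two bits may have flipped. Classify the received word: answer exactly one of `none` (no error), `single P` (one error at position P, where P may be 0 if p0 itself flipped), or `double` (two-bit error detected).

s1: b1⊕b3⊕b5⊕b7 = 1⊕0⊕1⊕1 = 1
s2: b2⊕b3⊕b6⊕b7 = 0⊕0⊕0⊕1 = 1
s4: b4⊕b5⊕b6⊕b7 = 1⊕1⊕0⊕1 = 1
Syndrome (s4...s1) = 111 → position 7.
Overall parity (XOR of all 8 bits, including p0): 1⊕1⊕0⊕0⊕1⊕1⊕0⊕1 = 1
Overall=1, syndrome position=7 → single-bit error at position 7.

single 7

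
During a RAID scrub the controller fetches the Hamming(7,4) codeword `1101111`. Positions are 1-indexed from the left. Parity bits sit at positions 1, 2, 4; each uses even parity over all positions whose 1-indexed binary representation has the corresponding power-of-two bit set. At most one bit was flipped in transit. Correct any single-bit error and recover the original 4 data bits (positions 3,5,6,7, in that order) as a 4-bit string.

s1: b1⊕b3⊕b5⊕b7 = 1⊕0⊕1⊕1 = 1
s2: b2⊕b3⊕b6⊕b7 = 1⊕0⊕1⊕1 = 1
s4: b4⊕b5⊕b6⊕b7 = 1⊕1⊕1⊕1 = 0
Syndrome (s4...s1) = 011 → position 3.
Flip bit 3: corrected codeword = 1111111
Data bits at positions 3,5,6,7: 1111

1111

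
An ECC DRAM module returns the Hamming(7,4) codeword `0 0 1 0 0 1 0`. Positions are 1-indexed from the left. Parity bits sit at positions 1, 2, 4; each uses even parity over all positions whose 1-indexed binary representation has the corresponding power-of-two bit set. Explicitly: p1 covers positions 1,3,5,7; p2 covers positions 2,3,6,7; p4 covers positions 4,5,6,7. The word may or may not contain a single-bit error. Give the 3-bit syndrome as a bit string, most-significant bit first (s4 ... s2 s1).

s1: b1⊕b3⊕b5⊕b7 = 0⊕1⊕0⊕0 = 1
s2: b2⊕b3⊕b6⊕b7 = 0⊕1⊕1⊕0 = 0
s4: b4⊕b5⊕b6⊕b7 = 0⊕0⊕1⊕0 = 1
Syndrome (s4...s1) = 101 → position 5.

101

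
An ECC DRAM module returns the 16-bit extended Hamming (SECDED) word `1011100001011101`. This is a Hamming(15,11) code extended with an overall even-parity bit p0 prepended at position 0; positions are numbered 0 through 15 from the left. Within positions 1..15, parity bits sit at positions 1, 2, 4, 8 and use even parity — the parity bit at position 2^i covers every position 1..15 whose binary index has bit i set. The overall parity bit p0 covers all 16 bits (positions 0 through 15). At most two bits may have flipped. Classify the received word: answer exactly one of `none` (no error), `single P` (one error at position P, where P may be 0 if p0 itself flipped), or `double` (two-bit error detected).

s1: b1⊕b3⊕b5⊕b7⊕b9⊕b11⊕b13⊕b15 = 0⊕1⊕0⊕0⊕1⊕1⊕1⊕1 = 1
s2: b2⊕b3⊕b6⊕b7⊕b10⊕b11⊕b14⊕b15 = 1⊕1⊕0⊕0⊕0⊕1⊕0⊕1 = 0
s4: b4⊕b5⊕b6⊕b7⊕b12⊕b13⊕b14⊕b15 = 1⊕0⊕0⊕0⊕1⊕1⊕0⊕1 = 0
s8: b8⊕b9⊕b10⊕b11⊕b12⊕b13⊕b14⊕b15 = 0⊕1⊕0⊕1⊕1⊕1⊕0⊕1 = 1
Syndrome (s8...s1) = 1001 → position 9.
Overall parity (XOR of all 16 bits, including p0): 1⊕0⊕1⊕1⊕1⊕0⊕0⊕0⊕0⊕1⊕0⊕1⊕1⊕1⊕0⊕1 = 1
Overall=1, syndrome position=9 → single-bit error at position 9.

single 9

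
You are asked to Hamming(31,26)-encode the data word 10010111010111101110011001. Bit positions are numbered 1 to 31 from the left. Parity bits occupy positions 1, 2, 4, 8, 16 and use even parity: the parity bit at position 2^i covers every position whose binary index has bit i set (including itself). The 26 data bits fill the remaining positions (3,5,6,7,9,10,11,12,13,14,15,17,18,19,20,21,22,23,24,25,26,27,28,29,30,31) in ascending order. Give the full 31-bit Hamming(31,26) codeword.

0110001001110100111101110011001

Place data bits at non-power-of-two positions: b3=1, b5=0, b6=0, b7=1, b9=0, b10=1, b11=1, b12=1, b13=0, b14=1, b15=0, b17=1, b18=1, b19=1, b20=1, b21=0, b22=1, b23=1, b24=1, b25=0, b26=0, b27=1, b28=1, b29=0, b30=0, b31=1.
p1 = XOR of data positions {3,5,7,9,11,13,15,17,19,21,23,25,27,29,31} = 1⊕0⊕1⊕0⊕1⊕0⊕0⊕1⊕1⊕0⊕1⊕0⊕1⊕0⊕1 = 0
p2 = XOR of data positions {3,6,7,10,11,14,15,18,19,22,23,26,27,30,31} = 1⊕0⊕1⊕1⊕1⊕1⊕0⊕1⊕1⊕1⊕1⊕0⊕1⊕0⊕1 = 1
p4 = XOR of data positions {5,6,7,12,13,14,15,20,21,22,23,28,29,30,31} = 0⊕0⊕1⊕1⊕0⊕1⊕0⊕1⊕0⊕1⊕1⊕1⊕0⊕0⊕1 = 0
p8 = XOR of data positions {9,10,11,12,13,14,15,24,25,26,27,28,29,30,31} = 0⊕1⊕1⊕1⊕0⊕1⊕0⊕1⊕0⊕0⊕1⊕1⊕0⊕0⊕1 = 0
p16 = XOR of data positions {17,18,19,20,21,22,23,24,25,26,27,28,29,30,31} = 1⊕1⊕1⊕1⊕0⊕1⊕1⊕1⊕0⊕0⊕1⊕1⊕0⊕0⊕1 = 0
Codeword b1..b31 = 0110001001110100111101110011001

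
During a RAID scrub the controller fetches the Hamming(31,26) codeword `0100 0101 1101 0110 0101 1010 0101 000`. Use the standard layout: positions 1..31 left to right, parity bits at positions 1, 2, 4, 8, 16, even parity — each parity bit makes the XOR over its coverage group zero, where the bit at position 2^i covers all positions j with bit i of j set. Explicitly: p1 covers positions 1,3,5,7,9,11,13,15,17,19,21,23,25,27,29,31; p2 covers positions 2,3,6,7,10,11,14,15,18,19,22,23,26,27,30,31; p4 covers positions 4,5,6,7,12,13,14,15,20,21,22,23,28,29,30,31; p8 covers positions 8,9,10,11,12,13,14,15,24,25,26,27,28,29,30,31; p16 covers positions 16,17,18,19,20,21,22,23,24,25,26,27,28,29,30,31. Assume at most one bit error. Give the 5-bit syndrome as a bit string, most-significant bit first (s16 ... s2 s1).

s1: b1⊕b3⊕b5⊕b7⊕b9⊕b11⊕b13⊕b15⊕b17⊕b19⊕b21⊕b23⊕b25⊕b27⊕b29⊕b31 = 0⊕0⊕0⊕0⊕1⊕0⊕0⊕1⊕0⊕0⊕1⊕1⊕0⊕0⊕0⊕0 = 0
s2: b2⊕b3⊕b6⊕b7⊕b10⊕b11⊕b14⊕b15⊕b18⊕b19⊕b22⊕b23⊕b26⊕b27⊕b30⊕b31 = 1⊕0⊕1⊕0⊕1⊕0⊕1⊕1⊕1⊕0⊕0⊕1⊕1⊕0⊕0⊕0 = 0
s4: b4⊕b5⊕b6⊕b7⊕b12⊕b13⊕b14⊕b15⊕b20⊕b21⊕b22⊕b23⊕b28⊕b29⊕b30⊕b31 = 0⊕0⊕1⊕0⊕1⊕0⊕1⊕1⊕1⊕1⊕0⊕1⊕1⊕0⊕0⊕0 = 0
s8: b8⊕b9⊕b10⊕b11⊕b12⊕b13⊕b14⊕b15⊕b24⊕b25⊕b26⊕b27⊕b28⊕b29⊕b30⊕b31 = 1⊕1⊕1⊕0⊕1⊕0⊕1⊕1⊕0⊕0⊕1⊕0⊕1⊕0⊕0⊕0 = 0
s16: b16⊕b17⊕b18⊕b19⊕b20⊕b21⊕b22⊕b23⊕b24⊕b25⊕b26⊕b27⊕b28⊕b29⊕b30⊕b31 = 0⊕0⊕1⊕0⊕1⊕1⊕0⊕1⊕0⊕0⊕1⊕0⊕1⊕0⊕0⊕0 = 0
Syndrome (s16...s1) = 00000 → position 0 (no error).

00000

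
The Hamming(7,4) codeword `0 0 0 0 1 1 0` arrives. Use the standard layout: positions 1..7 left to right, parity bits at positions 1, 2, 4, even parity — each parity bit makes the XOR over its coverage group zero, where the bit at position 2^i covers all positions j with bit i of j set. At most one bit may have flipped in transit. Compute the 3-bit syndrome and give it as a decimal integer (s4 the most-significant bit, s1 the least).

3

s1: b1⊕b3⊕b5⊕b7 = 0⊕0⊕1⊕0 = 1
s2: b2⊕b3⊕b6⊕b7 = 0⊕0⊕1⊕0 = 1
s4: b4⊕b5⊕b6⊕b7 = 0⊕1⊕1⊕0 = 0
Syndrome (s4...s1) = 011 → position 3.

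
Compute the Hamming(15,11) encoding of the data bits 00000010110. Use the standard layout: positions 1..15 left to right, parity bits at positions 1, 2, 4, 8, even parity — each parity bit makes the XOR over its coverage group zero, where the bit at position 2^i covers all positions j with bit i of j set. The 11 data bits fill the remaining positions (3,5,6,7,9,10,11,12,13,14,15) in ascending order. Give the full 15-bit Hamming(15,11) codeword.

000000010010110

Place data bits at non-power-of-two positions: b3=0, b5=0, b6=0, b7=0, b9=0, b10=0, b11=1, b12=0, b13=1, b14=1, b15=0.
p1 = XOR of data positions {3,5,7,9,11,13,15} = 0⊕0⊕0⊕0⊕1⊕1⊕0 = 0
p2 = XOR of data positions {3,6,7,10,11,14,15} = 0⊕0⊕0⊕0⊕1⊕1⊕0 = 0
p4 = XOR of data positions {5,6,7,12,13,14,15} = 0⊕0⊕0⊕0⊕1⊕1⊕0 = 0
p8 = XOR of data positions {9,10,11,12,13,14,15} = 0⊕0⊕1⊕0⊕1⊕1⊕0 = 1
Codeword b1..b15 = 000000010010110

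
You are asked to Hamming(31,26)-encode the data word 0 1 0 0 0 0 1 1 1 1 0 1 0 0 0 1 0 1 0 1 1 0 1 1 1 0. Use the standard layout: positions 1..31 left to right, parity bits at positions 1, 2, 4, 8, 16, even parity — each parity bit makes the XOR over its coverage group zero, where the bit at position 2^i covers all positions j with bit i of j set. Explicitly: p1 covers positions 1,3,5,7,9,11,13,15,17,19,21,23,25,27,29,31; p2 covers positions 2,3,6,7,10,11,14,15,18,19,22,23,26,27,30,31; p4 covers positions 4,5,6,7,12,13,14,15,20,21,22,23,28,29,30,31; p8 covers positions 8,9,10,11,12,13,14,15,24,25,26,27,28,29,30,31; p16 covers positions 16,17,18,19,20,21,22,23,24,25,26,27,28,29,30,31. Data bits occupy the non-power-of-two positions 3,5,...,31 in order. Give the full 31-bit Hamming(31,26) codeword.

Place data bits at non-power-of-two positions: b3=0, b5=1, b6=0, b7=0, b9=0, b10=0, b11=1, b12=1, b13=1, b14=1, b15=0, b17=1, b18=0, b19=0, b20=0, b21=1, b22=0, b23=1, b24=0, b25=1, b26=1, b27=0, b28=1, b29=1, b30=1, b31=0.
p1 = XOR of data positions {3,5,7,9,11,13,15,17,19,21,23,25,27,29,31} = 0⊕1⊕0⊕0⊕1⊕1⊕0⊕1⊕0⊕1⊕1⊕1⊕0⊕1⊕0 = 0
p2 = XOR of data positions {3,6,7,10,11,14,15,18,19,22,23,26,27,30,31} = 0⊕0⊕0⊕0⊕1⊕1⊕0⊕0⊕0⊕0⊕1⊕1⊕0⊕1⊕0 = 1
p4 = XOR of data positions {5,6,7,12,13,14,15,20,21,22,23,28,29,30,31} = 1⊕0⊕0⊕1⊕1⊕1⊕0⊕0⊕1⊕0⊕1⊕1⊕1⊕1⊕0 = 1
p8 = XOR of data positions {9,10,11,12,13,14,15,24,25,26,27,28,29,30,31} = 0⊕0⊕1⊕1⊕1⊕1⊕0⊕0⊕1⊕1⊕0⊕1⊕1⊕1⊕0 = 1
p16 = XOR of data positions {17,18,19,20,21,22,23,24,25,26,27,28,29,30,31} = 1⊕0⊕0⊕0⊕1⊕0⊕1⊕0⊕1⊕1⊕0⊕1⊕1⊕1⊕0 = 0
Codeword b1..b31 = 0101100100111100100010101101110

0101100100111100100010101101110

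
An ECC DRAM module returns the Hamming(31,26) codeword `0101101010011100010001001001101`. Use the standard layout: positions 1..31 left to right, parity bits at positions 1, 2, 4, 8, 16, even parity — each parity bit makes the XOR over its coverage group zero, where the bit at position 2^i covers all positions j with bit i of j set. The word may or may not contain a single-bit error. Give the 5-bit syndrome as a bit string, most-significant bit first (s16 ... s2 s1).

00001

s1: b1⊕b3⊕b5⊕b7⊕b9⊕b11⊕b13⊕b15⊕b17⊕b19⊕b21⊕b23⊕b25⊕b27⊕b29⊕b31 = 0⊕0⊕1⊕1⊕1⊕0⊕1⊕0⊕0⊕0⊕0⊕0⊕1⊕0⊕1⊕1 = 1
s2: b2⊕b3⊕b6⊕b7⊕b10⊕b11⊕b14⊕b15⊕b18⊕b19⊕b22⊕b23⊕b26⊕b27⊕b30⊕b31 = 1⊕0⊕0⊕1⊕0⊕0⊕1⊕0⊕1⊕0⊕1⊕0⊕0⊕0⊕0⊕1 = 0
s4: b4⊕b5⊕b6⊕b7⊕b12⊕b13⊕b14⊕b15⊕b20⊕b21⊕b22⊕b23⊕b28⊕b29⊕b30⊕b31 = 1⊕1⊕0⊕1⊕1⊕1⊕1⊕0⊕0⊕0⊕1⊕0⊕1⊕1⊕0⊕1 = 0
s8: b8⊕b9⊕b10⊕b11⊕b12⊕b13⊕b14⊕b15⊕b24⊕b25⊕b26⊕b27⊕b28⊕b29⊕b30⊕b31 = 0⊕1⊕0⊕0⊕1⊕1⊕1⊕0⊕0⊕1⊕0⊕0⊕1⊕1⊕0⊕1 = 0
s16: b16⊕b17⊕b18⊕b19⊕b20⊕b21⊕b22⊕b23⊕b24⊕b25⊕b26⊕b27⊕b28⊕b29⊕b30⊕b31 = 0⊕0⊕1⊕0⊕0⊕0⊕1⊕0⊕0⊕1⊕0⊕0⊕1⊕1⊕0⊕1 = 0
Syndrome (s16...s1) = 00001 → position 1.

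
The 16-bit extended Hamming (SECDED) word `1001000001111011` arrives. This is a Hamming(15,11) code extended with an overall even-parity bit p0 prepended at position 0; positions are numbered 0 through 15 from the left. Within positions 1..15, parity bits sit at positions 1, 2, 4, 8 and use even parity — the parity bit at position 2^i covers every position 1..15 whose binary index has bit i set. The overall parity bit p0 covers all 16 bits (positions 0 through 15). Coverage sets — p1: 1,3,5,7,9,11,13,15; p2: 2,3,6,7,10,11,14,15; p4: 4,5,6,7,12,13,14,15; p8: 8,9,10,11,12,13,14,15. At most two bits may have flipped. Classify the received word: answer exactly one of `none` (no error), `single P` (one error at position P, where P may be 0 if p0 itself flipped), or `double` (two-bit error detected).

s1: b1⊕b3⊕b5⊕b7⊕b9⊕b11⊕b13⊕b15 = 0⊕1⊕0⊕0⊕1⊕1⊕0⊕1 = 0
s2: b2⊕b3⊕b6⊕b7⊕b10⊕b11⊕b14⊕b15 = 0⊕1⊕0⊕0⊕1⊕1⊕1⊕1 = 1
s4: b4⊕b5⊕b6⊕b7⊕b12⊕b13⊕b14⊕b15 = 0⊕0⊕0⊕0⊕1⊕0⊕1⊕1 = 1
s8: b8⊕b9⊕b10⊕b11⊕b12⊕b13⊕b14⊕b15 = 0⊕1⊕1⊕1⊕1⊕0⊕1⊕1 = 0
Syndrome (s8...s1) = 0110 → position 6.
Overall parity (XOR of all 16 bits, including p0): 1⊕0⊕0⊕1⊕0⊕0⊕0⊕0⊕0⊕1⊕1⊕1⊕1⊕0⊕1⊕1 = 0
Overall=0, syndrome position=6 → double-bit error detected (uncorrectable).

double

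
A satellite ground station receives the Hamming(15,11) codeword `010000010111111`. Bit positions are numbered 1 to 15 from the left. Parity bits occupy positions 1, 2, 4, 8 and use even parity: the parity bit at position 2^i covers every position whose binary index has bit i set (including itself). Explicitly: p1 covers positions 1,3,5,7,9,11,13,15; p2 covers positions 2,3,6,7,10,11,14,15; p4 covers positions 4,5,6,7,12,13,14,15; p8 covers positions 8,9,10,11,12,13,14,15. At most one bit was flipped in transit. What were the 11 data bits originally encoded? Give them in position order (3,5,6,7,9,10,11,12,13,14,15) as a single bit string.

00000101111

s1: b1⊕b3⊕b5⊕b7⊕b9⊕b11⊕b13⊕b15 = 0⊕0⊕0⊕0⊕0⊕1⊕1⊕1 = 1
s2: b2⊕b3⊕b6⊕b7⊕b10⊕b11⊕b14⊕b15 = 1⊕0⊕0⊕0⊕1⊕1⊕1⊕1 = 1
s4: b4⊕b5⊕b6⊕b7⊕b12⊕b13⊕b14⊕b15 = 0⊕0⊕0⊕0⊕1⊕1⊕1⊕1 = 0
s8: b8⊕b9⊕b10⊕b11⊕b12⊕b13⊕b14⊕b15 = 1⊕0⊕1⊕1⊕1⊕1⊕1⊕1 = 1
Syndrome (s8...s1) = 1011 → position 11.
Flip bit 11: corrected codeword = 010000010101111
Data bits at positions 3,5,6,7,9,10,11,12,13,14,15: 00000101111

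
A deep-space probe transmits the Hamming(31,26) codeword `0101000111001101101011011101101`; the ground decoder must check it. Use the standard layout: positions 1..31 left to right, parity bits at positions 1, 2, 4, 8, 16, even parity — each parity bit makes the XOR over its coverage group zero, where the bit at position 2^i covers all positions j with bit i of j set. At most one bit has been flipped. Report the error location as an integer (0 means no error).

26

s1: b1⊕b3⊕b5⊕b7⊕b9⊕b11⊕b13⊕b15⊕b17⊕b19⊕b21⊕b23⊕b25⊕b27⊕b29⊕b31 = 0⊕0⊕0⊕0⊕1⊕0⊕1⊕0⊕1⊕1⊕1⊕0⊕1⊕0⊕1⊕1 = 0
s2: b2⊕b3⊕b6⊕b7⊕b10⊕b11⊕b14⊕b15⊕b18⊕b19⊕b22⊕b23⊕b26⊕b27⊕b30⊕b31 = 1⊕0⊕0⊕0⊕1⊕0⊕1⊕0⊕0⊕1⊕1⊕0⊕1⊕0⊕0⊕1 = 1
s4: b4⊕b5⊕b6⊕b7⊕b12⊕b13⊕b14⊕b15⊕b20⊕b21⊕b22⊕b23⊕b28⊕b29⊕b30⊕b31 = 1⊕0⊕0⊕0⊕0⊕1⊕1⊕0⊕0⊕1⊕1⊕0⊕1⊕1⊕0⊕1 = 0
s8: b8⊕b9⊕b10⊕b11⊕b12⊕b13⊕b14⊕b15⊕b24⊕b25⊕b26⊕b27⊕b28⊕b29⊕b30⊕b31 = 1⊕1⊕1⊕0⊕0⊕1⊕1⊕0⊕1⊕1⊕1⊕0⊕1⊕1⊕0⊕1 = 1
s16: b16⊕b17⊕b18⊕b19⊕b20⊕b21⊕b22⊕b23⊕b24⊕b25⊕b26⊕b27⊕b28⊕b29⊕b30⊕b31 = 1⊕1⊕0⊕1⊕0⊕1⊕1⊕0⊕1⊕1⊕1⊕0⊕1⊕1⊕0⊕1 = 1
Syndrome (s16...s1) = 11010 → position 26.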